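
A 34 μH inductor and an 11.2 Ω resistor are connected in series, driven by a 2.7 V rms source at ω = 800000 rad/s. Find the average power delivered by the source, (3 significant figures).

94.4 mW

X_L = ωL = 27.2 Ω
Z = 11.2 + j27.2 Ω
|Z| = √(11.2² + 27.2²) = 29.4 Ω
∠Z = arctan(27.2/11.2) = 67.6°
I = V/|Z| = 91.8 mA
P = VI cos φ = 2.7 × 0.0918 × cos(67.6°) = 94.4 mW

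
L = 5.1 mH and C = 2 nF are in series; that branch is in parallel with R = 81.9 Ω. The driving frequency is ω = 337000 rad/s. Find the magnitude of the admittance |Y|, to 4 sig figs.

X_L = ωL = 1719 Ω
X_C = 1/(ωC) = 1484 Ω
Branch 1: Z₁ = R = 81.90 Ω
Branch 2 (series LC): Z₂ = j(X_L − X_C) = j235.0 Ω
Parallel: Z = Z₁Z₂/(Z₁+Z₂), |Z| = 77.34 Ω, ∠Z = 19.21°
|Y| = 1/|Z| = 12.93 mS

12.93 mS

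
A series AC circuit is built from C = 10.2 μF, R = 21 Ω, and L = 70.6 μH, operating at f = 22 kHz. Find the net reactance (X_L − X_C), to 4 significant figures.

ω = 2πf = 138200 rad/s
X_L = ωL = 9.759 Ω
X_C = 1/(ωC) = 0.7092 Ω
X = 9.759 − 0.7092 = 9.050 Ω

9.050 Ω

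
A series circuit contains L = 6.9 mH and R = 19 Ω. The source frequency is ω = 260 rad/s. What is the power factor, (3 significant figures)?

X_L = ωL = 1.79 Ω
Z = 19.0 + j1.79 Ω
|Z| = √(19.0² + 1.79²) = 19.1 Ω
∠Z = arctan(1.79/19.0) = 5.39°
cos φ = cos(5.39°) = 0.996

0.996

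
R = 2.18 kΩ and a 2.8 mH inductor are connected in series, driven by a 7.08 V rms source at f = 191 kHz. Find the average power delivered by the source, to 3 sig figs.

6.81 mW

ω = 2πf = 1.2e+06 rad/s
X_L = ωL = 3360 Ω
Z = 2180 + j3360 Ω
|Z| = √(2180² + 3360²) = 4010 Ω
∠Z = arctan(3360/2180) = 57.0°
I = V/|Z| = 1.77 mA
P = VI cos φ = 7.08 × 0.00177 × cos(57.0°) = 6.81 mW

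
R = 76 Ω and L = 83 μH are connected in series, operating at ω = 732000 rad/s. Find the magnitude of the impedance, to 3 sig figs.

97.3 Ω

X_L = ωL = 60.8 Ω
Z = 76.0 + j60.8 Ω
|Z| = √(76.0² + 60.8²) = 97.3 Ω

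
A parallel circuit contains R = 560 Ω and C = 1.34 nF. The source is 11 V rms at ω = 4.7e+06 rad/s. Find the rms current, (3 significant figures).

72.0 mA

X_C = 1/(ωC) = 159 Ω
Parallel: admittances add. Y = 1/R + jωC
Y = (0.00179 + j0.00630) S
|Y| = 0.00655 S → |Z| = 1/|Y| = 153 Ω, ∠Z = −∠Y = -74.2°
I = V/|Z| = 11/153 = 72.0 mA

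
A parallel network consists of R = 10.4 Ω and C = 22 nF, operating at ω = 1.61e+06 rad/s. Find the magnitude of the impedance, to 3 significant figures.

X_C = 1/(ωC) = 28.2 Ω
Parallel: admittances add. Y = 1/R + jωC
Y = (0.0962 + j0.0354) S
|Y| = 0.102 S → |Z| = 1/|Y| = 9.76 Ω, ∠Z = −∠Y = -20.2°

9.76 Ω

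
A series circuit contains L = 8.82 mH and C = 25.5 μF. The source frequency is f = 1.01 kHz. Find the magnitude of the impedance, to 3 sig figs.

49.8 Ω

ω = 2πf = 6346 rad/s
X_L = ωL = 56.0 Ω
X_C = 1/(ωC) = 6.18 Ω
Net reactance X = X_L − X_C = 49.8 Ω
Z = j49.8 Ω
|Z| = √(0² + 49.8²) = 49.8 Ω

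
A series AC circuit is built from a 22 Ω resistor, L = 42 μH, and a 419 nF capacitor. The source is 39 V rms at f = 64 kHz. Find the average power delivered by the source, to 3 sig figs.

55.4 W

ω = 2πf = 402100 rad/s
X_L = ωL = 16.9 Ω
X_C = 1/(ωC) = 5.94 Ω
Net reactance X = X_L − X_C = 11.0 Ω
Z = 22.0 + j11.0 Ω
|Z| = √(22.0² + 11.0²) = 24.6 Ω
∠Z = arctan(11.0/22.0) = 26.5°
I = V/|Z| = 1.59 A
P = VI cos φ = 39 × 1.59 × cos(26.5°) = 55.4 W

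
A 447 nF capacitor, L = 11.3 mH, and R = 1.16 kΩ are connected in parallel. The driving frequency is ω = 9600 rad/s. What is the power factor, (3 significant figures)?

0.172

X_L = ωL = 108 Ω
X_C = 1/(ωC) = 233 Ω
Parallel: admittances add. Y = 1/R + 1/(jωL) + jωC
Y = (0.000862 − j0.00493) S
|Y| = 0.00500 S → |Z| = 1/|Y| = 200 Ω, ∠Z = −∠Y = 80.1°
cos φ = cos(80.1°) = 0.172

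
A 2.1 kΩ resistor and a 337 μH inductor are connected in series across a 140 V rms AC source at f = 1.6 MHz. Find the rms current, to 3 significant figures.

35.1 mA

ω = 2πf = 1.005e+07 rad/s
X_L = ωL = 3390 Ω
Z = 2100 + j3390 Ω
|Z| = √(2100² + 3390²) = 3990 Ω
I = V/|Z| = 140/3990 = 35.1 mA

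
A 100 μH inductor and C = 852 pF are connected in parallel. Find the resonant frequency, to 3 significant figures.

545 kHz

ω₀ = 1/√(LC) = 1/√(0.0001 × 8.52e-10) = 3.426e+06 rad/s
f₀ = ω₀/(2π) = 545 kHz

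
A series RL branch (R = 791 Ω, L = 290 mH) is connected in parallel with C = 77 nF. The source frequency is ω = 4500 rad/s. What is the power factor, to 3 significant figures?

0.846

X_L = ωL = 1300 Ω
X_C = 1/(ωC) = 2890 Ω
Branch 1 (R+jX_L): Z₁ = 791 + j1300 Ω, |Z₁| = 1530 Ω
Branch 2 (−jX_C): Z₂ = −j2890 Ω
Parallel: Z = Z₁Z₂/(Z₁+Z₂), |Z| = 2490 Ω, ∠Z = 32.2°
cos φ = cos(32.2°) = 0.846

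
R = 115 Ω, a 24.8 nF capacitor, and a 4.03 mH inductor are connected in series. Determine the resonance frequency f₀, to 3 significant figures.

15.9 kHz

ω₀ = 1/√(LC) = 1/√(0.00403 × 2.48e-08) = 100000 rad/s
f₀ = ω₀/(2π) = 15.9 kHz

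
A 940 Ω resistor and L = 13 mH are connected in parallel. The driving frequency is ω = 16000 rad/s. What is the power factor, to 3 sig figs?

X_L = ωL = 208 Ω
Parallel: admittances add. Y = 1/R + 1/(jωL)
Y = (0.00106 − j0.00481) S
|Y| = 0.00492 S → |Z| = 1/|Y| = 203 Ω, ∠Z = −∠Y = 77.5°
cos φ = cos(77.5°) = 0.216

0.216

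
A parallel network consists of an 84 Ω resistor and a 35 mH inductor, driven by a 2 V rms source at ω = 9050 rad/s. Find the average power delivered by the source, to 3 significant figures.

X_L = ωL = 317 Ω
Parallel: admittances add. Y = 1/R + 1/(jωL)
Y = (0.0119 − j0.00316) S
|Y| = 0.0123 S → |Z| = 1/|Y| = 81.2 Ω, ∠Z = −∠Y = 14.9°
I = V/|Z| = 24.6 mA
P = VI cos φ = 2 × 0.0246 × cos(14.9°) = 47.6 mW

47.6 mW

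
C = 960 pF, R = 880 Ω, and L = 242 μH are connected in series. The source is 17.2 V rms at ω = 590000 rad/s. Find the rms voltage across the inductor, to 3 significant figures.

X_L = ωL = 143 Ω
X_C = 1/(ωC) = 1770 Ω
Net reactance X = X_L − X_C = -1620 Ω
Z = 880 − j1620 Ω
|Z| = √(880² + 1620²) = 1850 Ω
I = V/|Z| = 9.32 mA
V_L = I·|Z_L| = 0.00932 × 143 = 1.33 V

1.33 V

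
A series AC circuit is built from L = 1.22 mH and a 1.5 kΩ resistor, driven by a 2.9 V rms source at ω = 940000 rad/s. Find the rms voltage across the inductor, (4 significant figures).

1.761 V

X_L = ωL = 1147 Ω
Z = 1500 + j1147 Ω
|Z| = √(1500² + 1147²) = 1888 Ω
I = V/|Z| = 1.536 mA
V_L = I·|Z_L| = 0.001536 × 1147 = 1.761 V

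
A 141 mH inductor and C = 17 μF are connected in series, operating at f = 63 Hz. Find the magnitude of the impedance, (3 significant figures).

ω = 2πf = 395.8 rad/s
X_L = ωL = 55.8 Ω
X_C = 1/(ωC) = 149 Ω
Net reactance X = X_L − X_C = -92.8 Ω
Z = − j92.8 Ω
|Z| = √(0² + 92.8²) = 92.8 Ω

92.8 Ω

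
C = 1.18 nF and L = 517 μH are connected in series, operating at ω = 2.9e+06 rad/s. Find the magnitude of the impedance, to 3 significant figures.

1210 Ω

X_L = ωL = 1500 Ω
X_C = 1/(ωC) = 292 Ω
Net reactance X = X_L − X_C = 1210 Ω
Z = j1210 Ω
|Z| = √(0² + 1210²) = 1210 Ω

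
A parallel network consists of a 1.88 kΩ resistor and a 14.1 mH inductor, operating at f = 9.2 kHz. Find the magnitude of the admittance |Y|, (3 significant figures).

ω = 2πf = 57810 rad/s
X_L = ωL = 815 Ω
Parallel: admittances add. Y = 1/R + 1/(jωL)
Y = (0.000532 − j0.00123) S
|Y| = 0.00134 S → |Z| = 1/|Y| = 748 Ω, ∠Z = −∠Y = 66.6°

1.34 mS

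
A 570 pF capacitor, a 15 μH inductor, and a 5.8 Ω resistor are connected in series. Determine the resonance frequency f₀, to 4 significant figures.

ω₀ = 1/√(LC) = 1/√(1.5e-05 × 5.7e-10) = 1.081e+07 rad/s
f₀ = ω₀/(2π) = 1.721 MHz

1.721 MHz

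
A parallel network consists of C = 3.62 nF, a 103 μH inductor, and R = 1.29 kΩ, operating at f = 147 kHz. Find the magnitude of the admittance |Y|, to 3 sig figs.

ω = 2πf = 923600 rad/s
X_L = ωL = 95.1 Ω
X_C = 1/(ωC) = 299 Ω
Parallel: admittances add. Y = 1/R + 1/(jωL) + jωC
Y = (0.000775 − j0.00717) S
|Y| = 0.00721 S → |Z| = 1/|Y| = 139 Ω, ∠Z = −∠Y = 83.8°

7.21 mS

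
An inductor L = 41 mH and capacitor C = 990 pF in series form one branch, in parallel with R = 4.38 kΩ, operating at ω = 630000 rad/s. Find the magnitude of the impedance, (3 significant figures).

X_L = ωL = 25800 Ω
X_C = 1/(ωC) = 1600 Ω
Branch 1: Z₁ = R = 4380 Ω
Branch 2 (series LC): Z₂ = j(X_L − X_C) = j24200 Ω
Parallel: Z = Z₁Z₂/(Z₁+Z₂), |Z| = 4310 Ω, ∠Z = 10.2°

4310 Ω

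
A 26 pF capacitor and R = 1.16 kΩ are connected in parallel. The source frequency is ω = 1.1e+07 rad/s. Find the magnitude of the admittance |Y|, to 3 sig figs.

X_C = 1/(ωC) = 3500 Ω
Parallel: admittances add. Y = 1/R + jωC
Y = (0.000862 + j0.000286) S
|Y| = 0.000908 S → |Z| = 1/|Y| = 1100 Ω, ∠Z = −∠Y = -18.4°

908 μS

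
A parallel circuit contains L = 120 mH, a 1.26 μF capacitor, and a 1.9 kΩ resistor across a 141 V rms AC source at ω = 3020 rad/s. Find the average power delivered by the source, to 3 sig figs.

10.5 W

X_L = ωL = 362 Ω
X_C = 1/(ωC) = 263 Ω
Parallel: admittances add. Y = 1/R + 1/(jωL) + jωC
Y = (0.000526 + j0.00105) S
|Y| = 0.00117 S → |Z| = 1/|Y| = 854 Ω, ∠Z = −∠Y = -63.3°
I = V/|Z| = 165 mA
P = VI cos φ = 141 × 0.165 × cos(-63.3°) = 10.5 W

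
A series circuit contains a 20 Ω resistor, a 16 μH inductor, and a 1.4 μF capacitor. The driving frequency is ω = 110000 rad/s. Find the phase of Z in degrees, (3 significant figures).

X_L = ωL = 1.76 Ω
X_C = 1/(ωC) = 6.49 Ω
Net reactance X = X_L − X_C = -4.73 Ω
Z = 20.0 − j4.73 Ω
|Z| = √(20.0² + 4.73²) = 20.6 Ω
∠Z = arctan(-4.73/20.0) = -13.3°

-13.3°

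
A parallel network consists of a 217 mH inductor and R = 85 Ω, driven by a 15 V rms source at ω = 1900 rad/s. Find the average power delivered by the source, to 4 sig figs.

X_L = ωL = 412.3 Ω
Parallel: admittances add. Y = 1/R + 1/(jωL)
Y = (0.01176 − j0.002425) S
|Y| = 0.01201 S → |Z| = 1/|Y| = 83.25 Ω, ∠Z = −∠Y = 11.65°
I = V/|Z| = 180.2 mA
P = VI cos φ = 15 × 0.1802 × cos(11.65°) = 2.647 W

2.647 W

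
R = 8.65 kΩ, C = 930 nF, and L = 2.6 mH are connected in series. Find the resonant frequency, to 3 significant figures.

3.24 kHz

ω₀ = 1/√(LC) = 1/√(0.0026 × 9.3e-07) = 20340 rad/s
f₀ = ω₀/(2π) = 3.24 kHz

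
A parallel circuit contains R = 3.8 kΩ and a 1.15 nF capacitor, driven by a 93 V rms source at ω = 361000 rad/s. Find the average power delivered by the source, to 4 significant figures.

2.276 W

X_C = 1/(ωC) = 2409 Ω
Parallel: admittances add. Y = 1/R + jωC
Y = (0.0002632 + j0.0004151) S
|Y| = 0.0004915 S → |Z| = 1/|Y| = 2034 Ω, ∠Z = −∠Y = -57.63°
I = V/|Z| = 45.71 mA
P = VI cos φ = 93 × 0.04571 × cos(-57.63°) = 2.276 W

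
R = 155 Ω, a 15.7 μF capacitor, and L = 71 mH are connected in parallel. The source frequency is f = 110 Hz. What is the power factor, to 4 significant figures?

ω = 2πf = 691.2 rad/s
X_L = ωL = 49.07 Ω
X_C = 1/(ωC) = 92.16 Ω
Parallel: admittances add. Y = 1/R + 1/(jωL) + jωC
Y = (0.006452 − j0.009527) S
|Y| = 0.01151 S → |Z| = 1/|Y| = 86.91 Ω, ∠Z = −∠Y = 55.90°
cos φ = cos(55.90°) = 0.5607

0.5607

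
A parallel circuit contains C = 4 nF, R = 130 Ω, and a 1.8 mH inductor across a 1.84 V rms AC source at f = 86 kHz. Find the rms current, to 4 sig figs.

14.31 mA

ω = 2πf = 540400 rad/s
X_L = ωL = 972.6 Ω
X_C = 1/(ωC) = 462.7 Ω
Parallel: admittances add. Y = 1/R + 1/(jωL) + jωC
Y = (0.007692 + j0.001133) S
|Y| = 0.007775 S → |Z| = 1/|Y| = 128.6 Ω, ∠Z = −∠Y = -8.381°
I = V/|Z| = 1.84/128.6 = 14.31 mA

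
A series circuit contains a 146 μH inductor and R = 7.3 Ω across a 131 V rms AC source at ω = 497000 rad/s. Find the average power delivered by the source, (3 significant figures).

X_L = ωL = 72.6 Ω
Z = 7.30 + j72.6 Ω
|Z| = √(7.30² + 72.6²) = 72.9 Ω
∠Z = arctan(72.6/7.30) = 84.3°
I = V/|Z| = 1.80 A
P = VI cos φ = 131 × 1.80 × cos(84.3°) = 23.6 W

23.6 W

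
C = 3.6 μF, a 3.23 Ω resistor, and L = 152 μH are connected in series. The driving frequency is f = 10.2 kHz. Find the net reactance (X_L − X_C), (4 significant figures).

5.407 Ω

ω = 2πf = 64090 rad/s
X_L = ωL = 9.741 Ω
X_C = 1/(ωC) = 4.334 Ω
X = 9.741 − 4.334 = 5.407 Ω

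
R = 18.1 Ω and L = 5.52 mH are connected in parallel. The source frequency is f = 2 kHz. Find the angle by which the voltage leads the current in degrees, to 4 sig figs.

ω = 2πf = 12570 rad/s
X_L = ωL = 69.37 Ω
Parallel: admittances add. Y = 1/R + 1/(jωL)
Y = (0.05525 − j0.01442) S
|Y| = 0.05710 S → |Z| = 1/|Y| = 17.51 Ω, ∠Z = −∠Y = 14.62°

14.62°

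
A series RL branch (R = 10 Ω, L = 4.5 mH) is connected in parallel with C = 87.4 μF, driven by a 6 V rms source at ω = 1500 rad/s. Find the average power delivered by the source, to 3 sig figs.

X_L = ωL = 6.75 Ω
X_C = 1/(ωC) = 7.63 Ω
Branch 1 (R+jX_L): Z₁ = 10.0 + j6.75 Ω, |Z₁| = 12.1 Ω
Branch 2 (−jX_C): Z₂ = −j7.63 Ω
Parallel: Z = Z₁Z₂/(Z₁+Z₂), |Z| = 9.17 Ω, ∠Z = -51.0°
I = V/|Z| = 654 mA
P = VI cos φ = 6 × 0.654 × cos(-51.0°) = 2.47 W

2.47 W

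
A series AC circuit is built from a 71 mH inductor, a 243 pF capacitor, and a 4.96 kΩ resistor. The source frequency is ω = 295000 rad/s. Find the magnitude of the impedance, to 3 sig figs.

X_L = ωL = 20900 Ω
X_C = 1/(ωC) = 13900 Ω
Net reactance X = X_L − X_C = 7000 Ω
Z = 4960 + j7000 Ω
|Z| = √(4960² + 7000²) = 8580 Ω

8580 Ω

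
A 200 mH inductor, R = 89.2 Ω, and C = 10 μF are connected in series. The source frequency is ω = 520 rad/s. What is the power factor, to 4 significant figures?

0.7107

X_L = ωL = 104.0 Ω
X_C = 1/(ωC) = 192.3 Ω
Net reactance X = X_L − X_C = -88.31 Ω
Z = 89.20 − j88.31 Ω
|Z| = √(89.20² + 88.31²) = 125.5 Ω
∠Z = arctan(-88.31/89.20) = -44.71°
cos φ = cos(-44.71°) = 0.7107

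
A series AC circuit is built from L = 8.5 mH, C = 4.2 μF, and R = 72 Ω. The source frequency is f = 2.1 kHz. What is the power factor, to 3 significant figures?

ω = 2πf = 13190 rad/s
X_L = ωL = 112 Ω
X_C = 1/(ωC) = 18.0 Ω
Net reactance X = X_L − X_C = 94.1 Ω
Z = 72.0 + j94.1 Ω
|Z| = √(72.0² + 94.1²) = 118 Ω
∠Z = arctan(94.1/72.0) = 52.6°
cos φ = cos(52.6°) = 0.608

0.608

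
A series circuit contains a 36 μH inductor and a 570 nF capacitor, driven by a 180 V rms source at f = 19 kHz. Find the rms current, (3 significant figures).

ω = 2πf = 119400 rad/s
X_L = ωL = 4.30 Ω
X_C = 1/(ωC) = 14.7 Ω
Net reactance X = X_L − X_C = -10.4 Ω
Z = − j10.4 Ω
|Z| = √(0² + 10.4²) = 10.4 Ω
I = V/|Z| = 180/10.4 = 17.3 A

17.3 A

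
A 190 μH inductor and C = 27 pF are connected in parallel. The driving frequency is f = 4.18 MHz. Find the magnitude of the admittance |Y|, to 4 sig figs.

508.7 μS

ω = 2πf = 2.626e+07 rad/s
X_L = ωL = 4990 Ω
X_C = 1/(ωC) = 1410 Ω
Parallel: admittances add. Y = 1/(jωL) + jωC
Y = (0 + j0.0005087) S
|Y| = 0.0005087 S → |Z| = 1/|Y| = 1966 Ω, ∠Z = −∠Y = -90.00°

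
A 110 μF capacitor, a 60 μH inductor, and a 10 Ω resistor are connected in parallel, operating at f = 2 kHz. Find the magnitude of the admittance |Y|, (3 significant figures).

ω = 2πf = 12570 rad/s
X_L = ωL = 0.754 Ω
X_C = 1/(ωC) = 0.723 Ω
Parallel: admittances add. Y = 1/R + 1/(jωL) + jωC
Y = (0.100 + j0.0560) S
|Y| = 0.115 S → |Z| = 1/|Y| = 8.72 Ω, ∠Z = −∠Y = -29.3°

115 mS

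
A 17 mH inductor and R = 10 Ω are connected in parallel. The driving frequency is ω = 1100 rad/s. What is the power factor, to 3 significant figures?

0.882

X_L = ωL = 18.7 Ω
Parallel: admittances add. Y = 1/R + 1/(jωL)
Y = (0.100 − j0.0535) S
|Y| = 0.113 S → |Z| = 1/|Y| = 8.82 Ω, ∠Z = −∠Y = 28.1°
cos φ = cos(28.1°) = 0.882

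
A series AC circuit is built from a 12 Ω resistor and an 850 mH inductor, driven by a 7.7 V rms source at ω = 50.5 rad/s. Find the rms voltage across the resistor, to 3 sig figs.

X_L = ωL = 42.9 Ω
Z = 12.0 + j42.9 Ω
|Z| = √(12.0² + 42.9²) = 44.6 Ω
I = V/|Z| = 173 mA
V_R = I·|Z_R| = 0.173 × 12.0 = 2.07 V

2.07 V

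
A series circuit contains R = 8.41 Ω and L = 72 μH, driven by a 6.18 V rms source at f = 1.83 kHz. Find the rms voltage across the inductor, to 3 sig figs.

0.605 V

ω = 2πf = 11500 rad/s
X_L = ωL = 0.828 Ω
Z = 8.41 + j0.828 Ω
|Z| = √(8.41² + 0.828²) = 8.45 Ω
I = V/|Z| = 731 mA
V_L = I·|Z_L| = 0.731 × 0.828 = 0.605 V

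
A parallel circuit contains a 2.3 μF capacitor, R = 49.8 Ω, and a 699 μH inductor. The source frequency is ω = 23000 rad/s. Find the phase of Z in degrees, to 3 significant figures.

X_L = ωL = 16.1 Ω
X_C = 1/(ωC) = 18.9 Ω
Parallel: admittances add. Y = 1/R + 1/(jωL) + jωC
Y = (0.0201 − j0.00930) S
|Y| = 0.0221 S → |Z| = 1/|Y| = 45.2 Ω, ∠Z = −∠Y = 24.9°

24.9°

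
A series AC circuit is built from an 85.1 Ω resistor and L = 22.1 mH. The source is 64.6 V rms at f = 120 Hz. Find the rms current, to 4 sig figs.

745.0 mA

ω = 2πf = 754.0 rad/s
X_L = ωL = 16.66 Ω
Z = 85.10 + j16.66 Ω
|Z| = √(85.10² + 16.66²) = 86.72 Ω
I = V/|Z| = 64.6/86.72 = 745.0 mA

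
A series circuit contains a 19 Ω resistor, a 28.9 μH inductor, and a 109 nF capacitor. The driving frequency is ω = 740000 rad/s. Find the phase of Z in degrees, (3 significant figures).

25.3°

X_L = ωL = 21.4 Ω
X_C = 1/(ωC) = 12.4 Ω
Net reactance X = X_L − X_C = 8.99 Ω
Z = 19.0 + j8.99 Ω
|Z| = √(19.0² + 8.99²) = 21.0 Ω
∠Z = arctan(8.99/19.0) = 25.3°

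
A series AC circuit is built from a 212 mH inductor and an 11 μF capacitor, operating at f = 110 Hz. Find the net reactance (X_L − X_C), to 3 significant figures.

15.0 Ω

ω = 2πf = 691.2 rad/s
X_L = ωL = 147 Ω
X_C = 1/(ωC) = 132 Ω
X = 147 − 132 = 15.0 Ω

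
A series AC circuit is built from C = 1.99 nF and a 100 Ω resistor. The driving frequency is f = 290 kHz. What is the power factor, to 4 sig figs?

ω = 2πf = 1.822e+06 rad/s
X_C = 1/(ωC) = 275.8 Ω
Z = 100.0 − j275.8 Ω
|Z| = √(100.0² + 275.8²) = 293.4 Ω
∠Z = arctan(-275.8/100.0) = -70.07°
cos φ = cos(-70.07°) = 0.3409

0.3409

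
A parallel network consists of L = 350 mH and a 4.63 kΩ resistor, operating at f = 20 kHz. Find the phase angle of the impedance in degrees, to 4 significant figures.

ω = 2πf = 125700 rad/s
X_L = ωL = 43980 Ω
Parallel: admittances add. Y = 1/R + 1/(jωL)
Y = (0.0002160 − j2.274e-05) S
|Y| = 0.0002172 S → |Z| = 1/|Y| = 4605 Ω, ∠Z = −∠Y = 6.009°

6.009°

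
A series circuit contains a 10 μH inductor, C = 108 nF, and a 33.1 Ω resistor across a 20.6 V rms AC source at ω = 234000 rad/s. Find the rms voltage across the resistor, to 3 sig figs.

X_L = ωL = 2.34 Ω
X_C = 1/(ωC) = 39.6 Ω
Net reactance X = X_L − X_C = -37.2 Ω
Z = 33.1 − j37.2 Ω
|Z| = √(33.1² + 37.2²) = 49.8 Ω
I = V/|Z| = 414 mA
V_R = I·|Z_R| = 0.414 × 33.1 = 13.7 V

13.7 V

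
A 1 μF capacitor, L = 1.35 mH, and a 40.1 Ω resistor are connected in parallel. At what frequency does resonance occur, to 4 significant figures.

4.332 kHz

ω₀ = 1/√(LC) = 1/√(0.00135 × 1e-06) = 27220 rad/s
f₀ = ω₀/(2π) = 4.332 kHz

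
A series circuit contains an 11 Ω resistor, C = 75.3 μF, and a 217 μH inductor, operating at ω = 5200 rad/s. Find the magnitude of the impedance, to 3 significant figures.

11.1 Ω

X_L = ωL = 1.13 Ω
X_C = 1/(ωC) = 2.55 Ω
Net reactance X = X_L − X_C = -1.43 Ω
Z = 11.0 − j1.43 Ω
|Z| = √(11.0² + 1.43²) = 11.1 Ω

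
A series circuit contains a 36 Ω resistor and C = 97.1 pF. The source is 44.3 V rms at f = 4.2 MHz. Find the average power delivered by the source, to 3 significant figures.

ω = 2πf = 2.639e+07 rad/s
X_C = 1/(ωC) = 390 Ω
Z = 36.0 − j390 Ω
|Z| = √(36.0² + 390²) = 392 Ω
∠Z = arctan(-390/36.0) = -84.7°
I = V/|Z| = 113 mA
P = VI cos φ = 44.3 × 0.113 × cos(-84.7°) = 460 mW

460 mW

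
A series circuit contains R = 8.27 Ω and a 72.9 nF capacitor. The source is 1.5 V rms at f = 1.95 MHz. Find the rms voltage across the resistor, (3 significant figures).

ω = 2πf = 1.225e+07 rad/s
X_C = 1/(ωC) = 1.12 Ω
Z = 8.27 − j1.12 Ω
|Z| = √(8.27² + 1.12²) = 8.35 Ω
I = V/|Z| = 180 mA
V_R = I·|Z_R| = 0.180 × 8.27 = 1.49 V

1.49 V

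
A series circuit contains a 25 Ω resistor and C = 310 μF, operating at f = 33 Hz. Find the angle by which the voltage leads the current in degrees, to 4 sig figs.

-31.89°

ω = 2πf = 207.3 rad/s
X_C = 1/(ωC) = 15.56 Ω
Z = 25.00 − j15.56 Ω
|Z| = √(25.00² + 15.56²) = 29.45 Ω
∠Z = arctan(-15.56/25.00) = -31.89°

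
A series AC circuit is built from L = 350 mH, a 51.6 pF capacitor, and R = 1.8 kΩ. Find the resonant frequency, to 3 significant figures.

37.5 kHz

ω₀ = 1/√(LC) = 1/√(0.35 × 5.16e-11) = 235300 rad/s
f₀ = ω₀/(2π) = 37.5 kHz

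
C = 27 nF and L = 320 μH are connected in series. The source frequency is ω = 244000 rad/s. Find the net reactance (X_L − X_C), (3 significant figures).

X_L = ωL = 78.1 Ω
X_C = 1/(ωC) = 152 Ω
X = 78.1 − 152 = -73.7 Ω

-73.7 Ω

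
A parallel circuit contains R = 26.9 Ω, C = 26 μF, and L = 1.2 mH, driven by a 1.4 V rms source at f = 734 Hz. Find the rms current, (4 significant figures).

ω = 2πf = 4612 rad/s
X_L = ωL = 5.534 Ω
X_C = 1/(ωC) = 8.340 Ω
Parallel: admittances add. Y = 1/R + 1/(jωL) + jωC
Y = (0.03717 − j0.06079) S
|Y| = 0.07125 S → |Z| = 1/|Y| = 14.03 Ω, ∠Z = −∠Y = 58.55°
I = V/|Z| = 1.4/14.03 = 99.75 mA

99.75 mA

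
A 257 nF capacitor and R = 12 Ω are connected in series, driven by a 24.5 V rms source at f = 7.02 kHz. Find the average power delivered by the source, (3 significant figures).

909 mW

ω = 2πf = 44110 rad/s
X_C = 1/(ωC) = 88.2 Ω
Z = 12.0 − j88.2 Ω
|Z| = √(12.0² + 88.2²) = 89.0 Ω
∠Z = arctan(-88.2/12.0) = -82.3°
I = V/|Z| = 275 mA
P = VI cos φ = 24.5 × 0.275 × cos(-82.3°) = 909 mW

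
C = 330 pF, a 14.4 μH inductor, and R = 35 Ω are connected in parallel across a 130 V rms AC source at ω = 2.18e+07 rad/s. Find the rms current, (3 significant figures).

3.75 A

X_L = ωL = 314 Ω
X_C = 1/(ωC) = 139 Ω
Parallel: admittances add. Y = 1/R + 1/(jωL) + jωC
Y = (0.0286 + j0.00401) S
|Y| = 0.0289 S → |Z| = 1/|Y| = 34.7 Ω, ∠Z = −∠Y = -7.99°
I = V/|Z| = 130/34.7 = 3.75 A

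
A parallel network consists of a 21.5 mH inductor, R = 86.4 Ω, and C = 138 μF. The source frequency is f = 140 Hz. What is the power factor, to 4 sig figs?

0.1666

ω = 2πf = 879.6 rad/s
X_L = ωL = 18.91 Ω
X_C = 1/(ωC) = 8.238 Ω
Parallel: admittances add. Y = 1/R + 1/(jωL) + jωC
Y = (0.01157 + j0.06852) S
|Y| = 0.06949 S → |Z| = 1/|Y| = 14.39 Ω, ∠Z = −∠Y = -80.41°
cos φ = cos(-80.41°) = 0.1666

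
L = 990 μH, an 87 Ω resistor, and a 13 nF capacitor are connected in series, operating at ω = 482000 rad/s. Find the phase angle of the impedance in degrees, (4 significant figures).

74.68°

X_L = ωL = 477.2 Ω
X_C = 1/(ωC) = 159.6 Ω
Net reactance X = X_L − X_C = 317.6 Ω
Z = 87.00 + j317.6 Ω
|Z| = √(87.00² + 317.6²) = 329.3 Ω
∠Z = arctan(317.6/87.00) = 74.68°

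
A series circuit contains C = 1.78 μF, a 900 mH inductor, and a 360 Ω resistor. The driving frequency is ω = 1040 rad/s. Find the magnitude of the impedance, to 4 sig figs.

535.0 Ω

X_L = ωL = 936.0 Ω
X_C = 1/(ωC) = 540.2 Ω
Net reactance X = X_L − X_C = 395.8 Ω
Z = 360.0 + j395.8 Ω
|Z| = √(360.0² + 395.8²) = 535.0 Ω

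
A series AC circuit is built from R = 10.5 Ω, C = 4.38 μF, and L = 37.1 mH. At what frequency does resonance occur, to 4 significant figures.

394.8 Hz

ω₀ = 1/√(LC) = 1/√(0.0371 × 4.38e-06) = 2481 rad/s
f₀ = ω₀/(2π) = 394.8 Hz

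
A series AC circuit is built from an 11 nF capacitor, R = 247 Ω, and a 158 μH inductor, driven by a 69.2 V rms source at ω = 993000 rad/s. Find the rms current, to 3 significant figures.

271 mA

X_L = ωL = 157 Ω
X_C = 1/(ωC) = 91.5 Ω
Net reactance X = X_L − X_C = 65.3 Ω
Z = 247 + j65.3 Ω
|Z| = √(247² + 65.3²) = 255 Ω
I = V/|Z| = 69.2/255 = 271 mA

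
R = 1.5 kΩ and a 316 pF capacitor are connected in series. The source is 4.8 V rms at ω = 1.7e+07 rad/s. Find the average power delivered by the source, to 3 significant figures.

15.1 mW

X_C = 1/(ωC) = 186 Ω
Z = 1500 − j186 Ω
|Z| = √(1500² + 186²) = 1510 Ω
∠Z = arctan(-186/1500) = -7.07°
I = V/|Z| = 3.18 mA
P = VI cos φ = 4.8 × 0.00318 × cos(-7.07°) = 15.1 mW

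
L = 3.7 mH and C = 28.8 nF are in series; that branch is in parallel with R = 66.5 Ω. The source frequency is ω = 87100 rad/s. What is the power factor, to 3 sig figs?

X_L = ωL = 322 Ω
X_C = 1/(ωC) = 399 Ω
Branch 1: Z₁ = R = 66.5 Ω
Branch 2 (series LC): Z₂ = j(X_L − X_C) = −j76.4 Ω
Parallel: Z = Z₁Z₂/(Z₁+Z₂), |Z| = 50.2 Ω, ∠Z = -41.0°
cos φ = cos(-41.0°) = 0.754

0.754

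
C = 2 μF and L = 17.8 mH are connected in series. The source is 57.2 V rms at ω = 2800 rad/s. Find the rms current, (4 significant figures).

X_L = ωL = 49.84 Ω
X_C = 1/(ωC) = 178.6 Ω
Net reactance X = X_L − X_C = -128.7 Ω
Z = − j128.7 Ω
|Z| = √(0² + 128.7²) = 128.7 Ω
I = V/|Z| = 57.2/128.7 = 444.3 mA

444.3 mA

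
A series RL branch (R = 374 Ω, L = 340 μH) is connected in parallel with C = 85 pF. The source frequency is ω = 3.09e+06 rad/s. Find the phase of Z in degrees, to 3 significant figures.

X_L = ωL = 1050 Ω
X_C = 1/(ωC) = 3810 Ω
Branch 1 (R+jX_L): Z₁ = 374 + j1050 Ω, |Z₁| = 1120 Ω
Branch 2 (−jX_C): Z₂ = −j3810 Ω
Parallel: Z = Z₁Z₂/(Z₁+Z₂), |Z| = 1530 Ω, ∠Z = 62.7°

62.7°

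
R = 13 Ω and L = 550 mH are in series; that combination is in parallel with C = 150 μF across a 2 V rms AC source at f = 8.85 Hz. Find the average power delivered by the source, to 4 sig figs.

47.09 mW

ω = 2πf = 55.61 rad/s
X_L = ωL = 30.58 Ω
X_C = 1/(ωC) = 119.9 Ω
Branch 1 (R+jX_L): Z₁ = 13.00 + j30.58 Ω, |Z₁| = 33.23 Ω
Branch 2 (−jX_C): Z₂ = −j119.9 Ω
Parallel: Z = Z₁Z₂/(Z₁+Z₂), |Z| = 44.15 Ω, ∠Z = 58.69°
I = V/|Z| = 45.30 mA
P = VI cos φ = 2 × 0.04530 × cos(58.69°) = 47.09 mW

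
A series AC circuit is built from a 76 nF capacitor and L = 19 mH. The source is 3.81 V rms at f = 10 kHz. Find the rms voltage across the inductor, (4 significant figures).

ω = 2πf = 62830 rad/s
X_L = ωL = 1194 Ω
X_C = 1/(ωC) = 209.4 Ω
Net reactance X = X_L − X_C = 984.4 Ω
Z = j984.4 Ω
|Z| = √(0² + 984.4²) = 984.4 Ω
I = V/|Z| = 3.870 mA
V_L = I·|Z_L| = 0.003870 × 1194 = 4.621 V

4.621 V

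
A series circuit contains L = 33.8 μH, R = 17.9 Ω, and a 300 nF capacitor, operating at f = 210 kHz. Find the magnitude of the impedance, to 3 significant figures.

45.7 Ω

ω = 2πf = 1.319e+06 rad/s
X_L = ωL = 44.6 Ω
X_C = 1/(ωC) = 2.53 Ω
Net reactance X = X_L − X_C = 42.1 Ω
Z = 17.9 + j42.1 Ω
|Z| = √(17.9² + 42.1²) = 45.7 Ω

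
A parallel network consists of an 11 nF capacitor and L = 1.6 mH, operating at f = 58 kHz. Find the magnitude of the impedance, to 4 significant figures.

436.0 Ω

ω = 2πf = 364400 rad/s
X_L = ωL = 583.1 Ω
X_C = 1/(ωC) = 249.5 Ω
Parallel: admittances add. Y = 1/(jωL) + jωC
Y = (0 + j0.002294) S
|Y| = 0.002294 S → |Z| = 1/|Y| = 436.0 Ω, ∠Z = −∠Y = -90.00°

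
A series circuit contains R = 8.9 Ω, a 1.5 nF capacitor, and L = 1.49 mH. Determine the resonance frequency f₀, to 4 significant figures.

106.5 kHz

ω₀ = 1/√(LC) = 1/√(0.00149 × 1.5e-09) = 668900 rad/s
f₀ = ω₀/(2π) = 106.5 kHz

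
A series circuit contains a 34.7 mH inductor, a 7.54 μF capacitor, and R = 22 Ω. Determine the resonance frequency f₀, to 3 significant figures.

311 Hz

ω₀ = 1/√(LC) = 1/√(0.0347 × 7.54e-06) = 1955 rad/s
f₀ = ω₀/(2π) = 311 Hz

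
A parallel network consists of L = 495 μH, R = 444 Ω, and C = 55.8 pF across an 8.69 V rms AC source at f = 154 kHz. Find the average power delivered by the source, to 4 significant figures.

170.1 mW

ω = 2πf = 967600 rad/s
X_L = ωL = 479.0 Ω
X_C = 1/(ωC) = 18520 Ω
Parallel: admittances add. Y = 1/R + 1/(jωL) + jωC
Y = (0.002252 − j0.002034) S
|Y| = 0.003035 S → |Z| = 1/|Y| = 329.5 Ω, ∠Z = −∠Y = 42.08°
I = V/|Z| = 26.37 mA
P = VI cos φ = 8.69 × 0.02637 × cos(42.08°) = 170.1 mW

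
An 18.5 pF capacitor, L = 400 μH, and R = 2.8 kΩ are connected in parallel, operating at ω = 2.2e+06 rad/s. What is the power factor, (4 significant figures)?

0.3099

X_L = ωL = 880.0 Ω
X_C = 1/(ωC) = 24570 Ω
Parallel: admittances add. Y = 1/R + 1/(jωL) + jωC
Y = (0.0003571 − j0.001096) S
|Y| = 0.001152 S → |Z| = 1/|Y| = 867.8 Ω, ∠Z = −∠Y = 71.95°
cos φ = cos(71.95°) = 0.3099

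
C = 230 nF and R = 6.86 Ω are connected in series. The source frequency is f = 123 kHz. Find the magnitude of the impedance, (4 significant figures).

8.872 Ω

ω = 2πf = 772800 rad/s
X_C = 1/(ωC) = 5.626 Ω
Z = 6.860 − j5.626 Ω
|Z| = √(6.860² + 5.626²) = 8.872 Ω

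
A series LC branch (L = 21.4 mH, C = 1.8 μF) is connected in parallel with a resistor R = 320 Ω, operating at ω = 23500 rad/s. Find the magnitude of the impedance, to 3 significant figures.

X_L = ωL = 503 Ω
X_C = 1/(ωC) = 23.6 Ω
Branch 1: Z₁ = R = 320 Ω
Branch 2 (series LC): Z₂ = j(X_L − X_C) = j479 Ω
Parallel: Z = Z₁Z₂/(Z₁+Z₂), |Z| = 266 Ω, ∠Z = 33.7°

266 Ω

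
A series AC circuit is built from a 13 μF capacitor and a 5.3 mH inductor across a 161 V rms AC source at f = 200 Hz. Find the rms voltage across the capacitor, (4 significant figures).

ω = 2πf = 1257 rad/s
X_L = ωL = 6.660 Ω
X_C = 1/(ωC) = 61.21 Ω
Net reactance X = X_L − X_C = -54.55 Ω
Z = − j54.55 Ω
|Z| = √(0² + 54.55²) = 54.55 Ω
I = V/|Z| = 2.951 A
V_C = I·|Z_C| = 2.951 × 61.21 = 180.7 V

180.7 V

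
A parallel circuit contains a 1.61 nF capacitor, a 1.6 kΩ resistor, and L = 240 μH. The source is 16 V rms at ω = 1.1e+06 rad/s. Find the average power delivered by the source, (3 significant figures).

X_L = ωL = 264 Ω
X_C = 1/(ωC) = 565 Ω
Parallel: admittances add. Y = 1/R + 1/(jωL) + jωC
Y = (0.000625 − j0.00202) S
|Y| = 0.00211 S → |Z| = 1/|Y| = 474 Ω, ∠Z = −∠Y = 72.8°
I = V/|Z| = 33.8 mA
P = VI cos φ = 16 × 0.0338 × cos(72.8°) = 160 mW

160 mW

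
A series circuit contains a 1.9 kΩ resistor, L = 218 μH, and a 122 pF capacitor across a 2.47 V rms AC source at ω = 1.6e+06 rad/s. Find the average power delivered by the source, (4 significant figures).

X_L = ωL = 348.8 Ω
X_C = 1/(ωC) = 5123 Ω
Net reactance X = X_L − X_C = -4774 Ω
Z = 1900 − j4774 Ω
|Z| = √(1900² + 4774²) = 5138 Ω
∠Z = arctan(-4774/1900) = -68.30°
I = V/|Z| = 480.7 μA
P = VI cos φ = 2.47 × 0.0004807 × cos(-68.30°) = 439.0 μW

439.0 μW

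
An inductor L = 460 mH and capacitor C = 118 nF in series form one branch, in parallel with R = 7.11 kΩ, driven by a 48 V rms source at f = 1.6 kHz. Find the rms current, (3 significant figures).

14.4 mA

ω = 2πf = 10050 rad/s
X_L = ωL = 4620 Ω
X_C = 1/(ωC) = 843 Ω
Branch 1: Z₁ = R = 7110 Ω
Branch 2 (series LC): Z₂ = j(X_L − X_C) = j3780 Ω
Parallel: Z = Z₁Z₂/(Z₁+Z₂), |Z| = 3340 Ω, ∠Z = 62.0°
I = V/|Z| = 48/3340 = 14.4 mA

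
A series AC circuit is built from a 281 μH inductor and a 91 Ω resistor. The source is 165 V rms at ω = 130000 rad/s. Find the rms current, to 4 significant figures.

1.683 A

X_L = ωL = 36.53 Ω
Z = 91.00 + j36.53 Ω
|Z| = √(91.00² + 36.53²) = 98.06 Ω
I = V/|Z| = 165/98.06 = 1.683 A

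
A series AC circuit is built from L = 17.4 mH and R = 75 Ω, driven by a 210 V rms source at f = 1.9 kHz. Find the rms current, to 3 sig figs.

ω = 2πf = 11940 rad/s
X_L = ωL = 208 Ω
Z = 75.0 + j208 Ω
|Z| = √(75.0² + 208²) = 221 Ω
I = V/|Z| = 210/221 = 951 mA

951 mA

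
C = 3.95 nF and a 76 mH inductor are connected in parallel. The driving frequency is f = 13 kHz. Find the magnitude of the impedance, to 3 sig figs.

ω = 2πf = 81680 rad/s
X_L = ωL = 6210 Ω
X_C = 1/(ωC) = 3100 Ω
Parallel: admittances add. Y = 1/(jωL) + jωC
Y = (0 + j0.000162) S
|Y| = 0.000162 S → |Z| = 1/|Y| = 6190 Ω, ∠Z = −∠Y = -90.0°

6190 Ω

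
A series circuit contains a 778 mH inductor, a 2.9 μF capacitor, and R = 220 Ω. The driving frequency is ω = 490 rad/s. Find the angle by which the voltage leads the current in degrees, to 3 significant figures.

X_L = ωL = 381 Ω
X_C = 1/(ωC) = 704 Ω
Net reactance X = X_L − X_C = -323 Ω
Z = 220 − j323 Ω
|Z| = √(220² + 323²) = 390 Ω
∠Z = arctan(-323/220) = -55.7°

-55.7°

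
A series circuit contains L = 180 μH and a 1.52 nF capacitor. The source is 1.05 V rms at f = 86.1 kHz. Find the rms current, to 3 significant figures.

939 μA

ω = 2πf = 541000 rad/s
X_L = ωL = 97.4 Ω
X_C = 1/(ωC) = 1220 Ω
Net reactance X = X_L − X_C = -1120 Ω
Z = − j1120 Ω
|Z| = √(0² + 1120²) = 1120 Ω
I = V/|Z| = 1.05/1120 = 939 μA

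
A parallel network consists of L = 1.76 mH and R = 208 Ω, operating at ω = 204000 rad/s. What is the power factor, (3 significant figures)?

0.865

X_L = ωL = 359 Ω
Parallel: admittances add. Y = 1/R + 1/(jωL)
Y = (0.00481 − j0.00279) S
|Y| = 0.00556 S → |Z| = 1/|Y| = 180 Ω, ∠Z = −∠Y = 30.1°
cos φ = cos(30.1°) = 0.865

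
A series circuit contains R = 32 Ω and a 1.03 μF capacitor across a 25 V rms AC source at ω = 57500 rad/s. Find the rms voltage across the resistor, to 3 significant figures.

X_C = 1/(ωC) = 16.9 Ω
Z = 32.0 − j16.9 Ω
|Z| = √(32.0² + 16.9²) = 36.2 Ω
I = V/|Z| = 691 mA
V_R = I·|Z_R| = 0.691 × 32.0 = 22.1 V

22.1 V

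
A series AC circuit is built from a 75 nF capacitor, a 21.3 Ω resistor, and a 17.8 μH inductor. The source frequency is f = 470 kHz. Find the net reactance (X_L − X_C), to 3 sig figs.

ω = 2πf = 2.953e+06 rad/s
X_L = ωL = 52.6 Ω
X_C = 1/(ωC) = 4.52 Ω
X = 52.6 − 4.52 = 48.1 Ω

48.1 Ω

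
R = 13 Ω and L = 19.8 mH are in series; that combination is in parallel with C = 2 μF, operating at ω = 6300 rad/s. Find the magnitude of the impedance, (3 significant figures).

211 Ω

X_L = ωL = 125 Ω
X_C = 1/(ωC) = 79.4 Ω
Branch 1 (R+jX_L): Z₁ = 13.0 + j125 Ω, |Z₁| = 125 Ω
Branch 2 (−jX_C): Z₂ = −j79.4 Ω
Parallel: Z = Z₁Z₂/(Z₁+Z₂), |Z| = 211 Ω, ∠Z = -80.0°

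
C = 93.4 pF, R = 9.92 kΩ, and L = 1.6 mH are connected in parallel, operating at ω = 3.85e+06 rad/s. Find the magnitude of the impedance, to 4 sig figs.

X_L = ωL = 6160 Ω
X_C = 1/(ωC) = 2781 Ω
Parallel: admittances add. Y = 1/R + 1/(jωL) + jωC
Y = (0.0001008 + j0.0001973) S
|Y| = 0.0002215 S → |Z| = 1/|Y| = 4514 Ω, ∠Z = −∠Y = -62.93°

4514 Ω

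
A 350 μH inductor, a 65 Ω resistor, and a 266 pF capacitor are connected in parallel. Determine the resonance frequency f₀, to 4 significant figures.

ω₀ = 1/√(LC) = 1/√(0.00035 × 2.66e-10) = 3.277e+06 rad/s
f₀ = ω₀/(2π) = 521.6 kHz

521.6 kHz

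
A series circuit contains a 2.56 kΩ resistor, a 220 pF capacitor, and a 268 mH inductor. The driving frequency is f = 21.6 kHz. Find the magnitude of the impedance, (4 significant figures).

3853 Ω

ω = 2πf = 135700 rad/s
X_L = ωL = 36370 Ω
X_C = 1/(ωC) = 33490 Ω
Net reactance X = X_L − X_C = 2880 Ω
Z = 2560 + j2880 Ω
|Z| = √(2560² + 2880²) = 3853 Ω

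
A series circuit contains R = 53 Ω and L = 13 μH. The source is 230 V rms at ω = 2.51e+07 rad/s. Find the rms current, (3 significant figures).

696 mA

X_L = ωL = 326 Ω
Z = 53.0 + j326 Ω
|Z| = √(53.0² + 326²) = 331 Ω
I = V/|Z| = 230/331 = 696 mA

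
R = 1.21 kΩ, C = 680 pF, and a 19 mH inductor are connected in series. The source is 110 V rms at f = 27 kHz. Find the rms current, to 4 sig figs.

19.72 mA

ω = 2πf = 169600 rad/s
X_L = ωL = 3223 Ω
X_C = 1/(ωC) = 8669 Ω
Net reactance X = X_L − X_C = -5445 Ω
Z = 1210 − j5445 Ω
|Z| = √(1210² + 5445²) = 5578 Ω
I = V/|Z| = 110/5578 = 19.72 mA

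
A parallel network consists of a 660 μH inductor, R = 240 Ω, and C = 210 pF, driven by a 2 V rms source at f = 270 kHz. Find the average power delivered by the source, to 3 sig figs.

16.7 mW

ω = 2πf = 1.696e+06 rad/s
X_L = ωL = 1120 Ω
X_C = 1/(ωC) = 2810 Ω
Parallel: admittances add. Y = 1/R + 1/(jωL) + jωC
Y = (0.00417 − j0.000537) S
|Y| = 0.00420 S → |Z| = 1/|Y| = 238 Ω, ∠Z = −∠Y = 7.34°
I = V/|Z| = 8.40 mA
P = VI cos φ = 2 × 0.00840 × cos(7.34°) = 16.7 mW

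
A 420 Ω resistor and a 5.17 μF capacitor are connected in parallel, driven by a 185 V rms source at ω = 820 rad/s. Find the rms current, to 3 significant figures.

900 mA

X_C = 1/(ωC) = 236 Ω
Parallel: admittances add. Y = 1/R + jωC
Y = (0.00238 + j0.00424) S
|Y| = 0.00486 S → |Z| = 1/|Y| = 206 Ω, ∠Z = −∠Y = -60.7°
I = V/|Z| = 185/206 = 900 mA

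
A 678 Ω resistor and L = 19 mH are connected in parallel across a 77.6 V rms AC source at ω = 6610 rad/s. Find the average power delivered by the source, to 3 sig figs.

X_L = ωL = 126 Ω
Parallel: admittances add. Y = 1/R + 1/(jωL)
Y = (0.00147 − j0.00796) S
|Y| = 0.00810 S → |Z| = 1/|Y| = 123 Ω, ∠Z = −∠Y = 79.5°
I = V/|Z| = 628 mA
P = VI cos φ = 77.6 × 0.628 × cos(79.5°) = 8.88 W

8.88 W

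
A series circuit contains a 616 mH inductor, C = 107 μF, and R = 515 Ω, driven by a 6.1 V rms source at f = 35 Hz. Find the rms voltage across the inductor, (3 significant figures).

ω = 2πf = 219.9 rad/s
X_L = ωL = 135 Ω
X_C = 1/(ωC) = 42.5 Ω
Net reactance X = X_L − X_C = 93.0 Ω
Z = 515 + j93.0 Ω
|Z| = √(515² + 93.0²) = 523 Ω
I = V/|Z| = 11.7 mA
V_L = I·|Z_L| = 0.0117 × 135 = 1.58 V

1.58 V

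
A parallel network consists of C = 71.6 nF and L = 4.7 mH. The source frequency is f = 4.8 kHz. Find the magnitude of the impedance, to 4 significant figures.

204.3 Ω

ω = 2πf = 30160 rad/s
X_L = ωL = 141.7 Ω
X_C = 1/(ωC) = 463.1 Ω
Parallel: admittances add. Y = 1/(jωL) + jωC
Y = (0 − j0.004895) S
|Y| = 0.004895 S → |Z| = 1/|Y| = 204.3 Ω, ∠Z = −∠Y = 90.00°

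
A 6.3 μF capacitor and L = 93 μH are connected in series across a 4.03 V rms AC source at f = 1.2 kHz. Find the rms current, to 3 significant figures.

198 mA

ω = 2πf = 7540 rad/s
X_L = ωL = 0.701 Ω
X_C = 1/(ωC) = 21.1 Ω
Net reactance X = X_L − X_C = -20.4 Ω
Z = − j20.4 Ω
|Z| = √(0² + 20.4²) = 20.4 Ω
I = V/|Z| = 4.03/20.4 = 198 mA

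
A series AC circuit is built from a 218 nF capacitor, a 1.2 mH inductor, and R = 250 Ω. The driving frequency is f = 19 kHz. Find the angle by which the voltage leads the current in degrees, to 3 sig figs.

ω = 2πf = 119400 rad/s
X_L = ωL = 143 Ω
X_C = 1/(ωC) = 38.4 Ω
Net reactance X = X_L − X_C = 105 Ω
Z = 250 + j105 Ω
|Z| = √(250² + 105²) = 271 Ω
∠Z = arctan(105/250) = 22.7°

22.7°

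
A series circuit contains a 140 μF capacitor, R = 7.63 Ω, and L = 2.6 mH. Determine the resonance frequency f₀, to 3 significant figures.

ω₀ = 1/√(LC) = 1/√(0.0026 × 0.00014) = 1657 rad/s
f₀ = ω₀/(2π) = 264 Hz

264 Hz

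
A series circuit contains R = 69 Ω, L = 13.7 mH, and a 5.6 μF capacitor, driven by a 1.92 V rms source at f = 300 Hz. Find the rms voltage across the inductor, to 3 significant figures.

ω = 2πf = 1885 rad/s
X_L = ωL = 25.8 Ω
X_C = 1/(ωC) = 94.7 Ω
Net reactance X = X_L − X_C = -68.9 Ω
Z = 69.0 − j68.9 Ω
|Z| = √(69.0² + 68.9²) = 97.5 Ω
I = V/|Z| = 19.7 mA
V_L = I·|Z_L| = 0.0197 × 25.8 = 0.508 V

0.508 V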